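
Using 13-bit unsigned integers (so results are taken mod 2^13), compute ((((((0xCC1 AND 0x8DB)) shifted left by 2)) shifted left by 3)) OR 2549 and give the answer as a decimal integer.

6645

0xCC1 = 0110011000001
0x8DB = 0100011011011
→ AND → 0100011000001 = 2241
→ shifted left by 2 (mod 2^13) → 0001100000100 = 772
→ shifted left by 3 (mod 2^13) → 1100000100000 = 6176
2549 = 0100111110101
→ OR → 1100111110101 = 6645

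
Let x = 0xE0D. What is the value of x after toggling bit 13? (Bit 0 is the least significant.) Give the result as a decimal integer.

11789

x = 00111000001101
bit 13 is currently 0; toggle it via x ^ (1 << 13) = x ^ 8192
→ 10111000001101 = 11789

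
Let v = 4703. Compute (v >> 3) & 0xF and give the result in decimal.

11

v = 1001001011111
Shift right by 3: 1001001011
Mask low 4 bits: 1011 = 11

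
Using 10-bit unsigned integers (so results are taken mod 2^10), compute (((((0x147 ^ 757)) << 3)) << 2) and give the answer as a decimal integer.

0x147 = 0101000111
757 = 1011110101
→ ^ → 1110110010 = 946
→ << 3 (mod 2^10) → 0110010000 = 400
→ << 2 (mod 2^10) → 1001000000 = 576

576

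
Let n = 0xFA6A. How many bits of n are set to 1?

10

0xFA6A = 1111101001101010
Count the 1s: 1 + 1 + 1 + 1 + 1 + 1 + 1 + 1 + 1 + 1 = 10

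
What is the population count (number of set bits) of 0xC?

0xC = 1100
Count the 1s: 1 + 1 = 2

2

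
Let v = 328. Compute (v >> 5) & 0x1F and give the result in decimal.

v = 0101001000
Shift right by 5: 01010
Mask low 5 bits: 01010 = 10

10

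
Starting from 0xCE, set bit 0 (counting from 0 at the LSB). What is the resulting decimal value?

x = 0011001110
bit 0 is currently 0; set it via x | (1 << 0) = x | 1
→ 0011001111 = 207

207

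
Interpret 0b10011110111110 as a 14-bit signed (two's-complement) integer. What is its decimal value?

-6210

pattern = 10011110111110 (MSB is 1 ⇒ negative)
Invert: 01100001000001, add 1 → 01100001000010 = 6210, so the value is -6210.
(Equivalently: 10174 - 2^14 = 10174 - 16384 = -6210.)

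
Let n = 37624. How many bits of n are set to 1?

8

37624 = 1001001011111000
Count the 1s: 1 + 1 + 1 + 1 + 1 + 1 + 1 + 1 = 8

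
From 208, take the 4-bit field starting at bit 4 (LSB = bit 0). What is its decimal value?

13

v = 011010000
Shift right by 4: 01101
Mask low 4 bits: 1101 = 13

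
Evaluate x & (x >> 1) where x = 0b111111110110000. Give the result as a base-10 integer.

x = 111111110110000 = 32688
x>>1 = 011111111011000
AND  = 011111110010000 = 16272
(x & (x >> 1) has a 1 wherever x has two consecutive 1 bits.)

16272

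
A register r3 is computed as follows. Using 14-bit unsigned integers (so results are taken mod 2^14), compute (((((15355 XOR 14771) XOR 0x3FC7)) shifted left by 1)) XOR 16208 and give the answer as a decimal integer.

15355 = 11101111111011
14771 = 11100110110011
→ XOR → 00001001001000 = 584
0x3FC7 = 11111111000111
→ XOR → 11110110001111 = 15759
→ shifted left by 1 (mod 2^14) → 11101100011110 = 15134
16208 = 11111101010000
→ XOR → 00010001001110 = 1102

1102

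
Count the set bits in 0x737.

8

0x737 = 11100110111
Count the 1s: 1 + 1 + 1 + 1 + 1 + 1 + 1 + 1 = 8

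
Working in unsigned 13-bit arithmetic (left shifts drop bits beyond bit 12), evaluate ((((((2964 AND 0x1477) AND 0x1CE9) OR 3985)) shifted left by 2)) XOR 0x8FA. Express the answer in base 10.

2964 = 0101110010100
0x1477 = 1010001110111
→ AND → 0000000010100 = 20
0x1CE9 = 1110011101001
→ AND → 0000000000000 = 0
3985 = 0111110010001
→ OR → 0111110010001 = 3985
→ shifted left by 2 (mod 2^13) → 1111001000100 = 7748
0x8FA = 0100011111010
→ XOR → 1011010111110 = 5822

5822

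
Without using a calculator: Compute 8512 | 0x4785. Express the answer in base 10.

26565

8512 = 010000101000000
0x4785 = 100011110000101
 OR → 110011111000101 = 26565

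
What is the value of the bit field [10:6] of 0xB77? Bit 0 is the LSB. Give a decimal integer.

v = 101101110111
Shift right by 6: 101101
Mask low 5 bits: 01101 = 13

13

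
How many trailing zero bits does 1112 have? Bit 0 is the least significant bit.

3

1112 = 10001011000
Trailing zeros: 3, so the lowest set bit is bit 3 (value 8).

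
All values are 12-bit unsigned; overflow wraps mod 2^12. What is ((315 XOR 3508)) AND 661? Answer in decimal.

133

315 = 000100111011
3508 = 110110110100
→ XOR → 110010001111 = 3215
661 = 001010010101
→ AND → 000010000101 = 133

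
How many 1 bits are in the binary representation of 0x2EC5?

0x2EC5 = 10111011000101
Count the 1s: 1 + 1 + 1 + 1 + 1 + 1 + 1 + 1 = 8

8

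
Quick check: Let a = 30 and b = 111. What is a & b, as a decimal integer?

14

30 = 0011110
111 = 1101111
AND → 0001110 = 14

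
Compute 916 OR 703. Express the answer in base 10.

916 = 1110010100
703 = 1010111111
 OR → 1110111111 = 959

959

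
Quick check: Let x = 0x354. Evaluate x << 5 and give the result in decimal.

0x354 = 000001101010100
shift left by 5 → 110101010000000 = 27264
(equivalently, 852 × 2^5 = 852 × 32)

27264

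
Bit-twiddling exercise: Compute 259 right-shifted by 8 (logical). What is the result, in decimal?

1

259 = 100000011
shift right by 8 → 000000001 = 1
(equivalently, floor(259 / 256))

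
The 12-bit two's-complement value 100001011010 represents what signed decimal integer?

-1958

pattern = 100001011010 (MSB is 1 ⇒ negative)
Invert: 011110100101, add 1 → 011110100110 = 1958, so the value is -1958.
(Equivalently: 2138 - 2^12 = 2138 - 4096 = -1958.)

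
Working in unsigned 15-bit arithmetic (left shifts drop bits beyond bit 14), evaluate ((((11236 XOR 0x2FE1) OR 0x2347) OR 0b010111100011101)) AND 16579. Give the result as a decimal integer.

11236 = 010101111100100
0x2FE1 = 010111111100001
→ XOR → 000010000000101 = 1029
0x2347 = 010001101000111
→ OR → 010011101000111 = 10055
0b010111100011101 = 010111100011101
→ OR → 010111101011111 = 12127
16579 = 100000011000011
→ AND → 000000001000011 = 67

67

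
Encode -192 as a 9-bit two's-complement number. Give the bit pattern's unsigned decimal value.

192 in 9 bits: 011000000
Invert: 100111111
Add 1:  101000000 = 320
(Check: 2^9 - 192 = 512 - 192 = 320.)

320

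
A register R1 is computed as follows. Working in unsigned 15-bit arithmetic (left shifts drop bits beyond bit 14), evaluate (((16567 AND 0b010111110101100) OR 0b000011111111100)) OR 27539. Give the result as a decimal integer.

16567 = 100000010110111
0b010111110101100 = 010111110101100
→ AND → 000000010100100 = 164
0b000011111111100 = 000011111111100
→ OR → 000011111111100 = 2044
27539 = 110101110010011
→ OR → 110111111111111 = 28671

28671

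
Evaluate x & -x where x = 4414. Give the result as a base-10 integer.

2

x = 1000100111110 = 4414
-x (two's complement) = …0111011000010
AND   = 0000000000010 = 2
(x & -x isolates the lowest set bit of x.)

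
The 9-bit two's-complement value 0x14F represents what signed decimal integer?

pattern = 101001111 (MSB is 1 ⇒ negative)
Invert: 010110000, add 1 → 010110001 = 177, so the value is -177.
(Equivalently: 335 - 2^9 = 335 - 512 = -177.)

-177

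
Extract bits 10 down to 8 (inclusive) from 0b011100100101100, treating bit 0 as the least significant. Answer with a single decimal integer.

v = 011100100101100
Shift right by 8: 0111001
Mask low 3 bits: 001 = 1

1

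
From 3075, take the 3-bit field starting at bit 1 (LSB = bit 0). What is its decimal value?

v = 000110000000011
Shift right by 1: 00011000000001
Mask low 3 bits: 001 = 1

1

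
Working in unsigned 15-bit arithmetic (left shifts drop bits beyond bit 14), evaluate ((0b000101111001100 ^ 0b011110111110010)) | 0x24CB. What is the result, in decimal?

14079

0b000101111001100 = 000101111001100
0b011110111110010 = 011110111110010
→ ^ → 011011000111110 = 13886
0x24CB = 010010011001011
→ | → 011011011111111 = 14079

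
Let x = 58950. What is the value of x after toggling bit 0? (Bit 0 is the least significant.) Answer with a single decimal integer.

x = 1110011001000110
bit 0 is currently 0; toggle it via x ^ (1 << 0) = x ^ 1
→ 1110011001000111 = 58951

58951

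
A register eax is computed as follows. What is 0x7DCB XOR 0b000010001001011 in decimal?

0x7DCB = 111110111001011
b = 000010001001011
XOR → 111100110000000 = 31104

31104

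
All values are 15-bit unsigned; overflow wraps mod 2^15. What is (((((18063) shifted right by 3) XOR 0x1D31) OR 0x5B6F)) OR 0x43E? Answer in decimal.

18063 = 100011010001111
→ shifted right by 3 → 000100011010001 = 2257
0x1D31 = 001110100110001
→ XOR → 001010111100000 = 5600
0x5B6F = 101101101101111
→ OR → 101111111101111 = 24559
0x43E = 000010000111110
→ OR → 101111111111111 = 24575

24575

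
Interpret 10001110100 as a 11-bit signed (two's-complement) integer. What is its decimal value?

pattern = 10001110100 (MSB is 1 ⇒ negative)
Invert: 01110001011, add 1 → 01110001100 = 908, so the value is -908.
(Equivalently: 1140 - 2^11 = 1140 - 2048 = -908.)

-908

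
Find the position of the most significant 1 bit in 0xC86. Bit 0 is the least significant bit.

0xC86 = 110010000110
The topmost 1 is at position 11 (since 2^11 = 2048 ≤ 3206 < 4096).

11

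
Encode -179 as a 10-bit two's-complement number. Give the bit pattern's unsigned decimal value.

845

179 in 10 bits: 0010110011
Invert: 1101001100
Add 1:  1101001101 = 845
(Check: 2^10 - 179 = 1024 - 179 = 845.)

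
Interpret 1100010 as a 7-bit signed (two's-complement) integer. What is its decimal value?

pattern = 1100010 (MSB is 1 ⇒ negative)
Invert: 0011101, add 1 → 0011110 = 30, so the value is -30.
(Equivalently: 98 - 2^7 = 98 - 128 = -30.)

-30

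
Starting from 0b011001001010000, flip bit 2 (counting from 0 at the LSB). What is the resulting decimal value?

12884

x = 011001001010000
bit 2 is currently 0; toggle it via x ^ (1 << 2) = x ^ 4
→ 011001001010100 = 12884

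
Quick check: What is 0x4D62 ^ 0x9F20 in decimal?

53826

0x4D62 = 0100110101100010
0x9F20 = 1001111100100000
XOR → 1101001001000010 = 53826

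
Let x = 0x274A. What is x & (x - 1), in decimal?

10056

x = 10011101001010 = 10058
x - 1 = 10011101001001
AND   = 10011101001000 = 10056
(x & (x - 1) clears the lowest set bit of x.)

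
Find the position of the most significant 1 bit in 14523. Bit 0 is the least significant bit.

13

14523 = 11100010111011
The topmost 1 is at position 13 (since 2^13 = 8192 ≤ 14523 < 16384).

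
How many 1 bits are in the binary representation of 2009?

2009 = 11111011001
Count the 1s: 1 + 1 + 1 + 1 + 1 + 1 + 1 + 1 = 8

8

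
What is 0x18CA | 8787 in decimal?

15067

0x18CA = 01100011001010
8787 = 10001001010011
 OR → 11101011011011 = 15067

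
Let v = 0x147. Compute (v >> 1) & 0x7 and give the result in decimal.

v = 00101000111
Shift right by 1: 0010100011
Mask low 3 bits: 011 = 3

3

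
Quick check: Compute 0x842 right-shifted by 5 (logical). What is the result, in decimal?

0x842 = 100001000010
shift right by 5 → 000001000010 = 66
(equivalently, floor(2114 / 32))

66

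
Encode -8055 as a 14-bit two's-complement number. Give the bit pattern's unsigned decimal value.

8055 in 14 bits: 01111101110111
Invert: 10000010001000
Add 1:  10000010001001 = 8329
(Check: 2^14 - 8055 = 16384 - 8055 = 8329.)

8329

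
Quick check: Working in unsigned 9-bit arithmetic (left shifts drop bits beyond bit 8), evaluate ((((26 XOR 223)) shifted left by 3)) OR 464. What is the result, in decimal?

504

26 = 000011010
223 = 011011111
→ XOR → 011000101 = 197
→ shifted left by 3 (mod 2^9) → 000101000 = 40
464 = 111010000
→ OR → 111111000 = 504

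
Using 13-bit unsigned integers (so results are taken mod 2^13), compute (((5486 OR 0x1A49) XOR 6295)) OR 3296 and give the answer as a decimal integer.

4088

5486 = 1010101101110
0x1A49 = 1101001001001
→ OR → 1111101101111 = 8047
6295 = 1100010010111
→ XOR → 0011111111000 = 2040
3296 = 0110011100000
→ OR → 0111111111000 = 4088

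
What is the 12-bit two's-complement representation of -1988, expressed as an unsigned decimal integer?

1988 in 12 bits: 011111000100
Invert: 100000111011
Add 1:  100000111100 = 2108
(Check: 2^12 - 1988 = 4096 - 1988 = 2108.)

2108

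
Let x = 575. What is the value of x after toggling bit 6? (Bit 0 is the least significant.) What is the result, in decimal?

639

x = 00001000111111
bit 6 is currently 0; toggle it via x ^ (1 << 6) = x ^ 64
→ 00001001111111 = 639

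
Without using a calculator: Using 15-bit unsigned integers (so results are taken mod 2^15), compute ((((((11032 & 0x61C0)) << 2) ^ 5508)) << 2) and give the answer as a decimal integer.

17936

11032 = 010101100011000
0x61C0 = 110000111000000
→ & → 010000100000000 = 8448
→ << 2 (mod 2^15) → 000010000000000 = 1024
5508 = 001010110000100
→ ^ → 001000110000100 = 4484
→ << 2 (mod 2^15) → 100011000010000 = 17936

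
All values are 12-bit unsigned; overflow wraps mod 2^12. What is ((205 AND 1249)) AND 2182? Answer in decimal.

205 = 000011001101
1249 = 010011100001
→ AND → 000011000001 = 193
2182 = 100010000110
→ AND → 000010000000 = 128

128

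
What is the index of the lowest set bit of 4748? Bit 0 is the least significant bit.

2

4748 = 1001010001100
Trailing zeros: 2, so the lowest set bit is bit 2 (value 4).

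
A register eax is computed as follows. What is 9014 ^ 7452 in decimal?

9014 = 10001100110110
7452 = 01110100011100
XOR → 11111000101010 = 15914

15914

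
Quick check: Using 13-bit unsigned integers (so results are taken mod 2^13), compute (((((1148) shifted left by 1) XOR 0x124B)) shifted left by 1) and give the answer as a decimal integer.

5478

1148 = 0010001111100
→ shifted left by 1 (mod 2^13) → 0100011111000 = 2296
0x124B = 1001001001011
→ XOR → 1101010110011 = 6835
→ shifted left by 1 (mod 2^13) → 1010101100110 = 5478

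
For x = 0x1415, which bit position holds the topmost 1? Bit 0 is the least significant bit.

12

0x1415 = 1010000010101
The topmost 1 is at position 12 (since 2^12 = 4096 ≤ 5141 < 8192).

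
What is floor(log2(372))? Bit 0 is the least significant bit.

8

372 = 101110100
The topmost 1 is at position 8 (since 2^8 = 256 ≤ 372 < 512).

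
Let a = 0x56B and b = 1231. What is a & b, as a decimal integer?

0x56B = 10101101011
1231 = 10011001111
AND → 10001001011 = 1099

1099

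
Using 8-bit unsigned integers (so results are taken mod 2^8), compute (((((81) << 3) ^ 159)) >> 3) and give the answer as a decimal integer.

81 = 01010001
→ << 3 (mod 2^8) → 10001000 = 136
159 = 10011111
→ ^ → 00010111 = 23
→ >> 3 → 00000010 = 2

2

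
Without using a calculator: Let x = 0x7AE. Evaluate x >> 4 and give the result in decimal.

122

0x7AE = 11110101110
shift right by 4 → 00001111010 = 122
(equivalently, floor(1966 / 16))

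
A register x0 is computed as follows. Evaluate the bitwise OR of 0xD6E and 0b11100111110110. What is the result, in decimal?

15870

0xD6E = 00110101101110
b = 11100111110110
 OR → 11110111111110 = 15870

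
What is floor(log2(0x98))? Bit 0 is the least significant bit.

7

0x98 = 10011000
The topmost 1 is at position 7 (since 2^7 = 128 ≤ 152 < 256).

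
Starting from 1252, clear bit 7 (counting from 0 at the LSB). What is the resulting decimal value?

1124

x = 010011100100
bit 7 is currently 1; clear it via x & ~(1 << 7) = x & ~128
→ 010001100100 = 1124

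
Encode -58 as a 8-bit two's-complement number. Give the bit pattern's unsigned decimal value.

198

58 in 8 bits: 00111010
Invert: 11000101
Add 1:  11000110 = 198
(Check: 2^8 - 58 = 256 - 58 = 198.)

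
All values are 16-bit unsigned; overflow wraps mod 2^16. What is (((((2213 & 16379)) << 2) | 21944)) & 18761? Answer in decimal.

16648

2213 = 0000100010100101
16379 = 0011111111111011
→ & → 0000100010100001 = 2209
→ << 2 (mod 2^16) → 0010001010000100 = 8836
21944 = 0101010110111000
→ | → 0111011110111100 = 30652
18761 = 0100100101001001
→ & → 0100000100001000 = 16648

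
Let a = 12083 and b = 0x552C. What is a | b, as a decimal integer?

12083 = 010111100110011
0x552C = 101010100101100
 OR → 111111100111111 = 32575

32575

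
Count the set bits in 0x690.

0x690 = 11010010000
Count the 1s: 1 + 1 + 1 + 1 = 4

4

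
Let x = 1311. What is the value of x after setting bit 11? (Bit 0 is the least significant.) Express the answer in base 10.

3359

x = 010100011111
bit 11 is currently 0; set it via x | (1 << 11) = x | 2048
→ 110100011111 = 3359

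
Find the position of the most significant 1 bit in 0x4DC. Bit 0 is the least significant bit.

10

0x4DC = 10011011100
The topmost 1 is at position 10 (since 2^10 = 1024 ≤ 1244 < 2048).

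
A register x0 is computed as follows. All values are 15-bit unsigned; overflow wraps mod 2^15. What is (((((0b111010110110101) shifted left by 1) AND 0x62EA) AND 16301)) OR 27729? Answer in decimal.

28281

0b111010110110101 = 111010110110101
→ shifted left by 1 (mod 2^15) → 110101101101010 = 27498
0x62EA = 110001011101010
→ AND → 110001001101010 = 25194
16301 = 011111110101101
→ AND → 010001000101000 = 8744
27729 = 110110001010001
→ OR → 110111001111001 = 28281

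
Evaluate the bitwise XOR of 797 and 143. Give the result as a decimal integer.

797 = 1100011101
143 = 0010001111
XOR → 1110010010 = 914

914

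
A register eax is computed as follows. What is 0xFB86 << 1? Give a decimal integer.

0xFB86 = 01111101110000110
shift left by 1 → 11111011100001100 = 128780
(equivalently, 64390 × 2^1 = 64390 × 2)

128780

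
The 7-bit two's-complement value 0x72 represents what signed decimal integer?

-14

pattern = 1110010 (MSB is 1 ⇒ negative)
Invert: 0001101, add 1 → 0001110 = 14, so the value is -14.
(Equivalently: 114 - 2^7 = 114 - 128 = -14.)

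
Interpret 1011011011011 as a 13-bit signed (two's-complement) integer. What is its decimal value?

-2341

pattern = 1011011011011 (MSB is 1 ⇒ negative)
Invert: 0100100100100, add 1 → 0100100100101 = 2341, so the value is -2341.
(Equivalently: 5851 - 2^13 = 5851 - 8192 = -2341.)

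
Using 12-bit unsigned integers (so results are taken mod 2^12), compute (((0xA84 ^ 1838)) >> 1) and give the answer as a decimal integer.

0xA84 = 101010000100
1838 = 011100101110
→ ^ → 110110101010 = 3498
→ >> 1 → 011011010101 = 1749

1749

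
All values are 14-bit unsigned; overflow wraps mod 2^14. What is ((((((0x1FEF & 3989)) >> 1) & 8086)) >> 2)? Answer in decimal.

0x1FEF = 01111111101111
3989 = 00111110010101
→ & → 00111110000101 = 3973
→ >> 1 → 00011111000010 = 1986
8086 = 01111110010110
→ & → 00011110000010 = 1922
→ >> 2 → 00000111100000 = 480

480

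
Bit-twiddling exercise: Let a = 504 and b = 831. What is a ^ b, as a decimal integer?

504 = 0111111000
831 = 1100111111
XOR → 1011000111 = 711

711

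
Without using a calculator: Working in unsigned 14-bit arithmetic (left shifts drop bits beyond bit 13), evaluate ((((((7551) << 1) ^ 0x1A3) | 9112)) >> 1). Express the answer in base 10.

7551 = 01110101111111
→ << 1 (mod 2^14) → 11101011111110 = 15102
0x1A3 = 00000110100011
→ ^ → 11101101011101 = 15197
9112 = 10001110011000
→ | → 11101111011101 = 15325
→ >> 1 → 01110111101110 = 7662

7662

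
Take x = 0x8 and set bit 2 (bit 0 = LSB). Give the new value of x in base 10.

x = 00001000
bit 2 is currently 0; set it via x | (1 << 2) = x | 4
→ 00001100 = 12

12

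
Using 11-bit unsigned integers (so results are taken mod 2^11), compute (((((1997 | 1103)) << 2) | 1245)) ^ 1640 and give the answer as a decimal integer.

1997 = 11111001101
1103 = 10001001111
→ | → 11111001111 = 1999
→ << 2 (mod 2^11) → 11100111100 = 1852
1245 = 10011011101
→ | → 11111111101 = 2045
1640 = 11001101000
→ ^ → 00110010101 = 405

405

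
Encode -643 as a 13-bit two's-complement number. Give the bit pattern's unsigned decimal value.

643 in 13 bits: 0001010000011
Invert: 1110101111100
Add 1:  1110101111101 = 7549
(Check: 2^13 - 643 = 8192 - 643 = 7549.)

7549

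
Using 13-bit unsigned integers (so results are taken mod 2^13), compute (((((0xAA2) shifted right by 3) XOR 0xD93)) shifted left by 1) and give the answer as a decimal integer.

0xAA2 = 0101010100010
→ shifted right by 3 → 0000101010100 = 340
0xD93 = 0110110010011
→ XOR → 0110011000111 = 3271
→ shifted left by 1 (mod 2^13) → 1100110001110 = 6542

6542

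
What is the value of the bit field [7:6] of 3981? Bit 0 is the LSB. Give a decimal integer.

v = 111110001101
Shift right by 6: 111110
Mask low 2 bits: 10 = 2

2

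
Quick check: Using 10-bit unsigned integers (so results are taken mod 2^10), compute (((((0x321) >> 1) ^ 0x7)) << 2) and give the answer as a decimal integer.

604

0x321 = 1100100001
→ >> 1 → 0110010000 = 400
0x7 = 0000000111
→ ^ → 0110010111 = 407
→ << 2 (mod 2^10) → 1001011100 = 604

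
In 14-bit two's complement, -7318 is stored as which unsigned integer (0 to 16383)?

7318 in 14 bits: 01110010010110
Invert: 10001101101001
Add 1:  10001101101010 = 9066
(Check: 2^14 - 7318 = 16384 - 7318 = 9066.)

9066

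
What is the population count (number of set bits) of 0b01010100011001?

n = 1010100011001
Count the 1s: 1 + 1 + 1 + 1 + 1 + 1 = 6

6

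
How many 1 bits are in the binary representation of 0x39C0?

0x39C0 = 11100111000000
Count the 1s: 1 + 1 + 1 + 1 + 1 + 1 = 6

6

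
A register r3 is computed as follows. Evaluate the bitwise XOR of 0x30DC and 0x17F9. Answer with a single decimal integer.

0x30DC = 11000011011100
0x17F9 = 01011111111001
XOR → 10011100100101 = 10021

10021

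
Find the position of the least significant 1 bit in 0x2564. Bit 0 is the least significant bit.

0x2564 = 10010101100100
Trailing zeros: 2, so the lowest set bit is bit 2 (value 4).

2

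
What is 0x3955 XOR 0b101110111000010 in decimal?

0x3955 = 011100101010101
b = 101110111000010
XOR → 110010010010111 = 25751

25751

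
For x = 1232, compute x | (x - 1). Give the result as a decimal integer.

x = 10011010000 = 1232
x - 1 = 10011001111
OR    = 10011011111 = 1247
(x | (x - 1) sets all bits below the lowest set bit.)

1247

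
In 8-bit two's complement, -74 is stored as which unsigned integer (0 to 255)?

74 in 8 bits: 01001010
Invert: 10110101
Add 1:  10110110 = 182
(Check: 2^8 - 74 = 256 - 74 = 182.)

182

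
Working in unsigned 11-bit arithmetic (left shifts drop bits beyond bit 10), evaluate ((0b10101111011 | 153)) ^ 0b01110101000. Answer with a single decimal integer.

1619

0b10101111011 = 10101111011
153 = 00010011001
→ | → 10111111011 = 1531
0b01110101000 = 01110101000
→ ^ → 11001010011 = 1619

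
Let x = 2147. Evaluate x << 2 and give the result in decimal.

2147 = 00100001100011
shift left by 2 → 10000110001100 = 8588
(equivalently, 2147 × 2^2 = 2147 × 4)

8588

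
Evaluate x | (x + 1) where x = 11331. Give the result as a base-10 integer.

11335

x = 10110001000011 = 11331
x + 1 = 10110001000100
OR    = 10110001000111 = 11335
(x | (x + 1) sets the lowest cleared bit.)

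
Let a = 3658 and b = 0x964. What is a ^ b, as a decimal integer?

3658 = 111001001010
0x964 = 100101100100
XOR → 011100101110 = 1838

1838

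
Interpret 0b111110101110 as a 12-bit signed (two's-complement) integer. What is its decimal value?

-82

pattern = 111110101110 (MSB is 1 ⇒ negative)
Invert: 000001010001, add 1 → 000001010010 = 82, so the value is -82.
(Equivalently: 4014 - 2^12 = 4014 - 4096 = -82.)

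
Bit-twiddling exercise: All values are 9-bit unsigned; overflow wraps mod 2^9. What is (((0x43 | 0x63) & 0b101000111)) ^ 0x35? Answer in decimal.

0x43 = 001000011
0x63 = 001100011
→ | → 001100011 = 99
0b101000111 = 101000111
→ & → 001000011 = 67
0x35 = 000110101
→ ^ → 001110110 = 118

118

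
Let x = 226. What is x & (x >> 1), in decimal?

96

x = 11100010 = 226
x>>1 = 01110001
AND  = 01100000 = 96
(x & (x >> 1) has a 1 wherever x has two consecutive 1 bits.)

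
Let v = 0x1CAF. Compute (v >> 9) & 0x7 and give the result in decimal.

6

v = 1110010101111
Shift right by 9: 1110
Mask low 3 bits: 110 = 6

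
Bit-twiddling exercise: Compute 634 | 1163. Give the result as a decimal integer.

1787

634 = 01001111010
1163 = 10010001011
 OR → 11011111011 = 1787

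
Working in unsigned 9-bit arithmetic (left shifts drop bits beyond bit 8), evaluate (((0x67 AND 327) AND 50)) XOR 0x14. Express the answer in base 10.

22

0x67 = 001100111
327 = 101000111
→ AND → 001000111 = 71
50 = 000110010
→ AND → 000000010 = 2
0x14 = 000010100
→ XOR → 000010110 = 22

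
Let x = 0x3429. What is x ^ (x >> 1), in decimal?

11837

x = 11010000101001 = 13353
x>>1 = 01101000010100
XOR  = 10111000111101 = 11837
(x ^ (x >> 1) gives the standard binary-reflected Gray code of x.)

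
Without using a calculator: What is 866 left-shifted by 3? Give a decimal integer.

6928

866 = 0001101100010
shift left by 3 → 1101100010000 = 6928
(equivalently, 866 × 2^3 = 866 × 8)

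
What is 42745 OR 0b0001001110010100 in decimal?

47101

42745 = 1010011011111001
b = 0001001110010100
 OR → 1011011111111101 = 47101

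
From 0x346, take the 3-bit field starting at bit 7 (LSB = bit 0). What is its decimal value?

v = 00001101000110
Shift right by 7: 0000110
Mask low 3 bits: 110 = 6

6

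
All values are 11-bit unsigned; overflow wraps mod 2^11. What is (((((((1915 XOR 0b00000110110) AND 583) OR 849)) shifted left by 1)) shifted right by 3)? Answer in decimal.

1915 = 11101111011
0b00000110110 = 00000110110
→ XOR → 11101001101 = 1869
583 = 01001000111
→ AND → 01001000101 = 581
849 = 01101010001
→ OR → 01101010101 = 853
→ shifted left by 1 (mod 2^11) → 11010101010 = 1706
→ shifted right by 3 → 00011010101 = 213

213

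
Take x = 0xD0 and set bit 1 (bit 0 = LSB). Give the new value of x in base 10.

x = 11010000
bit 1 is currently 0; set it via x | (1 << 1) = x | 2
→ 11010010 = 210

210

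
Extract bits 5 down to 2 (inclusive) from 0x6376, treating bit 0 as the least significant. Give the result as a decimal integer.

13

v = 0110001101110110
Shift right by 2: 01100011011101
Mask low 4 bits: 1101 = 13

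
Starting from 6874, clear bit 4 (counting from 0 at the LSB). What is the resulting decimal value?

6858

x = 1101011011010
bit 4 is currently 1; clear it via x & ~(1 << 4) = x & ~16
→ 1101011001010 = 6858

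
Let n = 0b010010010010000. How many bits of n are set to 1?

n = 10010010010000
Count the 1s: 1 + 1 + 1 + 1 = 4

4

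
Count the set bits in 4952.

6

4952 = 1001101011000
Count the 1s: 1 + 1 + 1 + 1 + 1 + 1 = 6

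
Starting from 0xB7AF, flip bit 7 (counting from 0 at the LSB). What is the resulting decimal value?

46895

x = 1011011110101111
bit 7 is currently 1; toggle it via x ^ (1 << 7) = x ^ 128
→ 1011011100101111 = 46895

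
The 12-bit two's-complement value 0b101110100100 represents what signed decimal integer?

-1116

pattern = 101110100100 (MSB is 1 ⇒ negative)
Invert: 010001011011, add 1 → 010001011100 = 1116, so the value is -1116.
(Equivalently: 2980 - 2^12 = 2980 - 4096 = -1116.)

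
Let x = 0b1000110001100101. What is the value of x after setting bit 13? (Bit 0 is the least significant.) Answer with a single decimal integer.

x = 1000110001100101
bit 13 is currently 0; set it via x | (1 << 13) = x | 8192
→ 1010110001100101 = 44133

44133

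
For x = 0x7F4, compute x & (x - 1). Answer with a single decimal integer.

x = 11111110100 = 2036
x - 1 = 11111110011
AND   = 11111110000 = 2032
(x & (x - 1) clears the lowest set bit of x.)

2032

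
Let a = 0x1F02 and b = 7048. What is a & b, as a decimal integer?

6912

0x1F02 = 1111100000010
7048 = 1101110001000
AND → 1101100000000 = 6912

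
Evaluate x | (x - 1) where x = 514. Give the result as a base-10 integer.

515

x = 1000000010 = 514
x - 1 = 1000000001
OR    = 1000000011 = 515
(x | (x - 1) sets all bits below the lowest set bit.)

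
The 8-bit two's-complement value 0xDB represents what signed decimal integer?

pattern = 11011011 (MSB is 1 ⇒ negative)
Invert: 00100100, add 1 → 00100101 = 37, so the value is -37.
(Equivalently: 219 - 2^8 = 219 - 256 = -37.)

-37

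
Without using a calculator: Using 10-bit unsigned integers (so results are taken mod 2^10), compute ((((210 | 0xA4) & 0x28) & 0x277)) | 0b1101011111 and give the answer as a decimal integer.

895

210 = 0011010010
0xA4 = 0010100100
→ | → 0011110110 = 246
0x28 = 0000101000
→ & → 0000100000 = 32
0x277 = 1001110111
→ & → 0000100000 = 32
0b1101011111 = 1101011111
→ | → 1101111111 = 895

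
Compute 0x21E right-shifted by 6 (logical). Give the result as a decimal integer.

0x21E = 1000011110
shift right by 6 → 0000001000 = 8
(equivalently, floor(542 / 64))

8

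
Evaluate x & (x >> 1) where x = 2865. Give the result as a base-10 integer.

272

x = 101100110001 = 2865
x>>1 = 010110011000
AND  = 000100010000 = 272
(x & (x >> 1) has a 1 wherever x has two consecutive 1 bits.)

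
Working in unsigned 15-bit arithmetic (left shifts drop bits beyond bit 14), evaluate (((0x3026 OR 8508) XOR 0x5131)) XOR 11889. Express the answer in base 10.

20094

0x3026 = 011000000100110
8508 = 010000100111100
→ OR → 011000100111110 = 12606
0x5131 = 101000100110001
→ XOR → 110000000001111 = 24591
11889 = 010111001110001
→ XOR → 100111001111110 = 20094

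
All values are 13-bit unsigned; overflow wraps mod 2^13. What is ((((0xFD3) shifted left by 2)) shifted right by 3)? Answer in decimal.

0xFD3 = 0111111010011
→ shifted left by 2 (mod 2^13) → 1111101001100 = 8012
→ shifted right by 3 → 0001111101001 = 1001

1001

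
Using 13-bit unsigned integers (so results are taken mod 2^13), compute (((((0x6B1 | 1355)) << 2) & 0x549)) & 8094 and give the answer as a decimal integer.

1288

0x6B1 = 0011010110001
1355 = 0010101001011
→ | → 0011111111011 = 2043
→ << 2 (mod 2^13) → 1111111101100 = 8172
0x549 = 0010101001001
→ & → 0010101001000 = 1352
8094 = 1111110011110
→ & → 0010100001000 = 1288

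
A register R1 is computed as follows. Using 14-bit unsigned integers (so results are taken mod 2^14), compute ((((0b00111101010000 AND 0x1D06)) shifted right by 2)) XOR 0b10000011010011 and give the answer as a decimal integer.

0b00111101010000 = 00111101010000
0x1D06 = 01110100000110
→ AND → 00110100000000 = 3328
→ shifted right by 2 → 00001101000000 = 832
0b10000011010011 = 10000011010011
→ XOR → 10001110010011 = 9107

9107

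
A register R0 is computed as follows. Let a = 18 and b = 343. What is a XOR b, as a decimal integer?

325

18 = 000010010
343 = 101010111
XOR → 101000101 = 325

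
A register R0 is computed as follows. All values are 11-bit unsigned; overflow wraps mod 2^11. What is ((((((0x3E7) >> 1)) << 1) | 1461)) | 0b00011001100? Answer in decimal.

0x3E7 = 01111100111
→ >> 1 → 00111110011 = 499
→ << 1 (mod 2^11) → 01111100110 = 998
1461 = 10110110101
→ | → 11111110111 = 2039
0b00011001100 = 00011001100
→ | → 11111111111 = 2047

2047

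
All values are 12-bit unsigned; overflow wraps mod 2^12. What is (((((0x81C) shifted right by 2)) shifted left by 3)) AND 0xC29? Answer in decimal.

0x81C = 100000011100
→ shifted right by 2 → 001000000111 = 519
→ shifted left by 3 (mod 2^12) → 000000111000 = 56
0xC29 = 110000101001
→ AND → 000000101000 = 40

40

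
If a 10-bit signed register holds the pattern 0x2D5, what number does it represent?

-299

pattern = 1011010101 (MSB is 1 ⇒ negative)
Invert: 0100101010, add 1 → 0100101011 = 299, so the value is -299.
(Equivalently: 725 - 2^10 = 725 - 1024 = -299.)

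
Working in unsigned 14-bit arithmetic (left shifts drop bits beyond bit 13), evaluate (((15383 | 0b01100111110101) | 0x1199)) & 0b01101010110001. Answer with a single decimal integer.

6321

15383 = 11110000010111
0b01100111110101 = 01100111110101
→ | → 11110111110111 = 15863
0x1199 = 01000110011001
→ | → 11110111111111 = 15871
0b01101010110001 = 01101010110001
→ & → 01100010110001 = 6321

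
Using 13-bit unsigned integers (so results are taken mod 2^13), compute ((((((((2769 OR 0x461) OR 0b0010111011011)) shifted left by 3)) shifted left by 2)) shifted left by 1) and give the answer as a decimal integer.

7872

2769 = 0101011010001
0x461 = 0010001100001
→ OR → 0111011110001 = 3825
0b0010111011011 = 0010111011011
→ OR → 0111111111011 = 4091
→ shifted left by 3 (mod 2^13) → 1111111011000 = 8152
→ shifted left by 2 (mod 2^13) → 1111101100000 = 8032
→ shifted left by 1 (mod 2^13) → 1111011000000 = 7872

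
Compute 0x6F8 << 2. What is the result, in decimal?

0x6F8 = 0011011111000
shift left by 2 → 1101111100000 = 7136
(equivalently, 1784 × 2^2 = 1784 × 4)

7136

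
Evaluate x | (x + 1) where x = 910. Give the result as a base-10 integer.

911

x = 1110001110 = 910
x + 1 = 1110001111
OR    = 1110001111 = 911
(x | (x + 1) sets the lowest cleared bit.)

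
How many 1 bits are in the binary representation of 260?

2

260 = 100000100
Count the 1s: 1 + 1 = 2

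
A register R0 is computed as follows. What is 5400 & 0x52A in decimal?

5400 = 1010100011000
0x52A = 0010100101010
AND → 0010100001000 = 1288

1288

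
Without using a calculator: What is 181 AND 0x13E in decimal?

181 = 010110101
0x13E = 100111110
AND → 000110100 = 52

52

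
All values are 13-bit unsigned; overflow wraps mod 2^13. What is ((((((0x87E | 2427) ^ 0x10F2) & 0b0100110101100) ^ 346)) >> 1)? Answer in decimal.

0x87E = 0100001111110
2427 = 0100101111011
→ | → 0100101111111 = 2431
0x10F2 = 1000011110010
→ ^ → 1100110001101 = 6541
0b0100110101100 = 0100110101100
→ & → 0100110001100 = 2444
346 = 0000101011010
→ ^ → 0100011010110 = 2262
→ >> 1 → 0010001101011 = 1131

1131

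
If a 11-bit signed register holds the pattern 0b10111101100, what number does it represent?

pattern = 10111101100 (MSB is 1 ⇒ negative)
Invert: 01000010011, add 1 → 01000010100 = 532, so the value is -532.
(Equivalently: 1516 - 2^11 = 1516 - 2048 = -532.)

-532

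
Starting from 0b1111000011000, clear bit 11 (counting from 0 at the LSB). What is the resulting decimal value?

x = 1111000011000
bit 11 is currently 1; clear it via x & ~(1 << 11) = x & ~2048
→ 1011000011000 = 5656

5656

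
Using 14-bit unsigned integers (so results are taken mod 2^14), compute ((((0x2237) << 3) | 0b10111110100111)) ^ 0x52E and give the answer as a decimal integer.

14993

0x2237 = 10001000110111
→ << 3 (mod 2^14) → 01000110111000 = 4536
0b10111110100111 = 10111110100111
→ | → 11111110111111 = 16319
0x52E = 00010100101110
→ ^ → 11101010010001 = 14993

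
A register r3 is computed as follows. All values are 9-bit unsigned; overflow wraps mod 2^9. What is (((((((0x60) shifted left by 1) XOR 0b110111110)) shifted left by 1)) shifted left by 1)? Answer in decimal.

0x60 = 001100000
→ shifted left by 1 (mod 2^9) → 011000000 = 192
0b110111110 = 110111110
→ XOR → 101111110 = 382
→ shifted left by 1 (mod 2^9) → 011111100 = 252
→ shifted left by 1 (mod 2^9) → 111111000 = 504

504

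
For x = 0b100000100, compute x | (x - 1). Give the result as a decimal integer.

x = 100000100 = 260
x - 1 = 100000011
OR    = 100000111 = 263
(x | (x - 1) sets all bits below the lowest set bit.)

263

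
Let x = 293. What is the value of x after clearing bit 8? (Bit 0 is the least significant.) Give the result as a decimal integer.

37

x = 0000100100101
bit 8 is currently 1; clear it via x & ~(1 << 8) = x & ~256
→ 0000000100101 = 37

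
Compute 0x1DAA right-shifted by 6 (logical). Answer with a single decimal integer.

0x1DAA = 1110110101010
shift right by 6 → 0000001110110 = 118
(equivalently, floor(7594 / 64))

118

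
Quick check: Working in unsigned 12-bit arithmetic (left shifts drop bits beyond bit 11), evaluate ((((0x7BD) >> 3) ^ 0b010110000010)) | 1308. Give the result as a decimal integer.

0x7BD = 011110111101
→ >> 3 → 000011110111 = 247
0b010110000010 = 010110000010
→ ^ → 010101110101 = 1397
1308 = 010100011100
→ | → 010101111101 = 1405

1405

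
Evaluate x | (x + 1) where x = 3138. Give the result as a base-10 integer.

3139

x = 110001000010 = 3138
x + 1 = 110001000011
OR    = 110001000011 = 3139
(x | (x + 1) sets the lowest cleared bit.)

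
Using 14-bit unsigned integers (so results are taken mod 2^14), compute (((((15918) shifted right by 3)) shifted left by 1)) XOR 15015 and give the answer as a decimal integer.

13613

15918 = 11111000101110
→ shifted right by 3 → 00011111000101 = 1989
→ shifted left by 1 (mod 2^14) → 00111110001010 = 3978
15015 = 11101010100111
→ XOR → 11010100101101 = 13613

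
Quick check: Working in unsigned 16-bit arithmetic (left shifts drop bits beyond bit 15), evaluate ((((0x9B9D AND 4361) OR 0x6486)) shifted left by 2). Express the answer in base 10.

0x9B9D = 1001101110011101
4361 = 0001000100001001
→ AND → 0001000100001001 = 4361
0x6486 = 0110010010000110
→ OR → 0111010110001111 = 30095
→ shifted left by 2 (mod 2^16) → 1101011000111100 = 54844

54844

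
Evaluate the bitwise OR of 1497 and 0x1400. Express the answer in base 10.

1497 = 0010111011001
0x1400 = 1010000000000
 OR → 1010111011001 = 5593

5593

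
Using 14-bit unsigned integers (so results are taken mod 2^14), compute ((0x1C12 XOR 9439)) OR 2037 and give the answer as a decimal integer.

16381

0x1C12 = 01110000010010
9439 = 10010011011111
→ XOR → 11100011001101 = 14541
2037 = 00011111110101
→ OR → 11111111111101 = 16381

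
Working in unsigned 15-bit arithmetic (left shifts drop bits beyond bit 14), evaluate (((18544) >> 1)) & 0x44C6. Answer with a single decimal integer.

18544 = 100100001110000
→ >> 1 → 010010000111000 = 9272
0x44C6 = 100010011000110
→ & → 000010000000000 = 1024

1024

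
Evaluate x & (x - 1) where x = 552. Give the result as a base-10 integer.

544

x = 1000101000 = 552
x - 1 = 1000100111
AND   = 1000100000 = 544
(x & (x - 1) clears the lowest set bit of x.)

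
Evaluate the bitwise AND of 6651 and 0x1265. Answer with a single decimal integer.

4193

6651 = 1100111111011
0x1265 = 1001001100101
AND → 1000001100001 = 4193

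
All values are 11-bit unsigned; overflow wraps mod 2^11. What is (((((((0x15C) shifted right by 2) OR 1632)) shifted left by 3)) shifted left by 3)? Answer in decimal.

0x15C = 00101011100
→ shifted right by 2 → 00001010111 = 87
1632 = 11001100000
→ OR → 11001110111 = 1655
→ shifted left by 3 (mod 2^11) → 01110111000 = 952
→ shifted left by 3 (mod 2^11) → 10111000000 = 1472

1472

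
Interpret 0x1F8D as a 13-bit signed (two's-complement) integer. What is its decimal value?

-115

pattern = 1111110001101 (MSB is 1 ⇒ negative)
Invert: 0000001110010, add 1 → 0000001110011 = 115, so the value is -115.
(Equivalently: 8077 - 2^13 = 8077 - 8192 = -115.)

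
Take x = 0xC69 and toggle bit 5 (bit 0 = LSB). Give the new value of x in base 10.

x = 110001101001
bit 5 is currently 1; toggle it via x ^ (1 << 5) = x ^ 32
→ 110001001001 = 3145

3145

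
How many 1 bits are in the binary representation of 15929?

9

15929 = 11111000111001
Count the 1s: 1 + 1 + 1 + 1 + 1 + 1 + 1 + 1 + 1 = 9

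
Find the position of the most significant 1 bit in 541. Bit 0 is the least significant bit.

541 = 1000011101
The topmost 1 is at position 9 (since 2^9 = 512 ≤ 541 < 1024).

9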